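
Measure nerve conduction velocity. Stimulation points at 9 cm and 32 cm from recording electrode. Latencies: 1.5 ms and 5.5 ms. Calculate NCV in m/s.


Distance = (32 - 9) / 100 = 0.23 m
dt = (5.5 - 1.5) / 1000 = 0.004 s
NCV = dist / dt = 57.5 m/s


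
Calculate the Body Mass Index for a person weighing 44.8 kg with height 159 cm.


BMI = weight / height^2
height = 159 cm = 1.59 m
BMI = 44.8 / 1.59^2
BMI = 17.72 kg/m^2


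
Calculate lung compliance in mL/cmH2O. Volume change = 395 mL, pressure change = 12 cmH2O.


C = dV / dP
C = 395 / 12
C = 32.92 mL/cmH2O


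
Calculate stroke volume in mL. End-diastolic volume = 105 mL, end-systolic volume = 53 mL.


SV = EDV - ESV
SV = 105 - 53
SV = 52 mL


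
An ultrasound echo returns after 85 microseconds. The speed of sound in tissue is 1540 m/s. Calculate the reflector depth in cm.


depth = c * t / 2
t = 85 us = 8.5000e-05 s
depth = 1540 * 8.5000e-05 / 2
depth = 0.06545 m = 6.545 cm


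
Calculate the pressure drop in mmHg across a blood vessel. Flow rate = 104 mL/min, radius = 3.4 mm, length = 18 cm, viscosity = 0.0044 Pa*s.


dP = 8*mu*L*Q / (pi*r^4)
Q = 104 mL/min = 1.73333e-06 m^3/s
dP = 26.1596 Pa = 26.1596 / 133.322 mmHg = 0.1962 mmHg


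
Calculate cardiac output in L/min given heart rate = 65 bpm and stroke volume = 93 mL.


CO = HR * SV
CO = 65 * 93 / 1000
CO = 6.045 L/min


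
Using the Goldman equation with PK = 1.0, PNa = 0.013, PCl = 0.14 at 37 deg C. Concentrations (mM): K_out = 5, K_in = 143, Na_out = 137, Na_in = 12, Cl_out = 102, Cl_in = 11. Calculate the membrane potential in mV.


Vm = (RT/F)*ln((PK*Ko + PNa*Nao + PCl*Cli)/(PK*Ki + PNa*Nai + PCl*Clo))
Numer = 8.321, Denom = 157.436
Vm = -78.58 mV


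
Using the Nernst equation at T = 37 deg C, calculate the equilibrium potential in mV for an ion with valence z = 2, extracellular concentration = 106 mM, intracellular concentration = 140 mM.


E = (RT/(zF)) * ln(C_out/C_in)
T = 37 + 273.15 = 310.15 K
E = (8.314 * 310.15 / (2 * 96485)) * ln(106/140)
E = -3.718 mV


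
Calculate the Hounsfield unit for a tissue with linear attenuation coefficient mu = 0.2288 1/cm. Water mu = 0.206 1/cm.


HU = ((mu_tissue - mu_water) / mu_water) * 1000
HU = ((0.2288 - 0.206) / 0.206) * 1000
HU = 110.7


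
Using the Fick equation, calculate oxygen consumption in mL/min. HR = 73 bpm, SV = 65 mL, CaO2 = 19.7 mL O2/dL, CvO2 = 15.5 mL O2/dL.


CO = HR*SV = 73*65/1000 = 4.745 L/min
a-v O2 diff = 19.7 - 15.5 = 4.2 mL/dL
VO2 = CO * (CaO2-CvO2) * 10 dL/L
VO2 = 4.745 * 4.2 * 10
VO2 = 199.3 mL/min


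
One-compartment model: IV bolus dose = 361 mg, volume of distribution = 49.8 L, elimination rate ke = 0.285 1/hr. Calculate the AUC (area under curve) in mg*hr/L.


C0 = Dose/Vd = 361/49.8 = 7.249 mg/L
AUC = C0/ke = 7.249/0.285
AUC = 25.44 mg*hr/L


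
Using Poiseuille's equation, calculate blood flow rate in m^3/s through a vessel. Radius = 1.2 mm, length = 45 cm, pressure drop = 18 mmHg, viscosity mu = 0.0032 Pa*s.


Q = pi*r^4*dP / (8*mu*L)
r = 0.0012 m, L = 0.45 m
dP = 18 mmHg = 2399.796 Pa
Q = 1.3571e-06 m^3/s


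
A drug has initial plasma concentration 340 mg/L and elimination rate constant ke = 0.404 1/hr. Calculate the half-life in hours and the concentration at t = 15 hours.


t_half = ln(2) / ke = 0.693147 / 0.404 = 1.716 hr
C(t) = C0 * exp(-ke*t) = 340 * exp(-0.404*15)
C(15) = 0.7937 mg/L


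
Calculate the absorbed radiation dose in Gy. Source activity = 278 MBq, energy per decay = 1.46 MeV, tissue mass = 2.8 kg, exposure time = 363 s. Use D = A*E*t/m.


A = 278 MBq = 2.7800e+08 Bq
E = 1.46 MeV = 2.33892e-13 J
D = A*E*t/m = 2.7800e+08*2.33892e-13*363/2.8
D = 0.00843 Gy


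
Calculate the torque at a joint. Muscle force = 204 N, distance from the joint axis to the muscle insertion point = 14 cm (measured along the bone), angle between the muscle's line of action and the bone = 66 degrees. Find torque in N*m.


Torque = F * d * sin(theta)   (moment arm = d*sin(theta))
d = 14 cm = 0.14 m
Torque = 204 * 0.14 * sin(66)
Torque = 26.09 N*m


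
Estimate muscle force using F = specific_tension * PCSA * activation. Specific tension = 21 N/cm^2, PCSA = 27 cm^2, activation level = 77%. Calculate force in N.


F = sigma * PCSA * activation
F = 21 * 27 * 0.77
F = 436.6 N


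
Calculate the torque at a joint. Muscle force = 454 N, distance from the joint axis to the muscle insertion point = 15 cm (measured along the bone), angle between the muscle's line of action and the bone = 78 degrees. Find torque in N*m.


Torque = F * d * sin(theta)   (moment arm = d*sin(theta))
d = 15 cm = 0.15 m
Torque = 454 * 0.15 * sin(78)
Torque = 66.61 N*m


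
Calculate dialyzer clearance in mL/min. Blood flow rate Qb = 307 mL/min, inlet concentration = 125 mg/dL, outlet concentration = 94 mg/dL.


K = Qb * (Cb_in - Cb_out) / Cb_in
K = 307 * (125 - 94) / 125
K = 76.14 mL/min


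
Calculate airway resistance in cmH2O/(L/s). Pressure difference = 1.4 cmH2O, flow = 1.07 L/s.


R = dP / flow
R = 1.4 / 1.07
R = 1.308 cmH2O/(L/s)


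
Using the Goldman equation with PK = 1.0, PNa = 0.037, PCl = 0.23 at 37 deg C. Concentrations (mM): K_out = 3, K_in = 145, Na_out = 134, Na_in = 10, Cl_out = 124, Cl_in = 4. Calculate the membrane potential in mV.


Vm = (RT/F)*ln((PK*Ko + PNa*Nao + PCl*Cli)/(PK*Ki + PNa*Nai + PCl*Clo))
Numer = 8.878, Denom = 173.89
Vm = -79.5 mV


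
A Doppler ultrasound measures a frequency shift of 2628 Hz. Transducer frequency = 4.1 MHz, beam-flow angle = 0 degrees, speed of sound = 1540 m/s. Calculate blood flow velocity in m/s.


v = fd * c / (2 * f0 * cos(theta))
v = 2628 * 1540 / (2 * 4.1000e+06 * cos(0))
v = 0.4936 m/s


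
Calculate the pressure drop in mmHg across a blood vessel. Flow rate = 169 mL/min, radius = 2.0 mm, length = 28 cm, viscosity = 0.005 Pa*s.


dP = 8*mu*L*Q / (pi*r^4)
Q = 169 mL/min = 2.81667e-06 m^3/s
dP = 627.602 Pa = 627.602 / 133.322 mmHg = 4.707 mmHg


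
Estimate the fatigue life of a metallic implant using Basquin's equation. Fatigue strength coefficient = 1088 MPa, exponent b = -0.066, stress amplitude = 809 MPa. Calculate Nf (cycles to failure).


sigma_a = sigma_f' * (2Nf)^b
2Nf = (sigma_a/sigma_f')^(1/b)
2Nf = (809/1088)^(1/-0.066)
2Nf = 89.06409
Nf = 44.53


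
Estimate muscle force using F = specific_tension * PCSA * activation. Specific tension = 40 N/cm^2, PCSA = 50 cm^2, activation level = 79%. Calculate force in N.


F = sigma * PCSA * activation
F = 40 * 50 * 0.79
F = 1580 N


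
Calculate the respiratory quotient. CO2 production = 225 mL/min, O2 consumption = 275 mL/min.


RQ = VCO2 / VO2
RQ = 225 / 275
RQ = 0.8182


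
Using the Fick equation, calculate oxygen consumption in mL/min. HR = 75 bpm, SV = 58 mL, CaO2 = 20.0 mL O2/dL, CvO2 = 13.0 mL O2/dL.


CO = HR*SV = 75*58/1000 = 4.35 L/min
a-v O2 diff = 20.0 - 13.0 = 7 mL/dL
VO2 = CO * (CaO2-CvO2) * 10 dL/L
VO2 = 4.35 * 7 * 10
VO2 = 304.5 mL/min


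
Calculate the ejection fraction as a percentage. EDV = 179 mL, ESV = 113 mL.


SV = EDV - ESV = 179 - 113 = 66 mL
EF = SV/EDV * 100 = 66/179 * 100
EF = 36.87%


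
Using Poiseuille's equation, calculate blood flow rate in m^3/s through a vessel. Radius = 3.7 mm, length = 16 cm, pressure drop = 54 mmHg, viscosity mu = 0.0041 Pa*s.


Q = pi*r^4*dP / (8*mu*L)
r = 0.0037 m, L = 0.16 m
dP = 54 mmHg = 7199.388 Pa
Q = 8.0772e-04 m^3/s


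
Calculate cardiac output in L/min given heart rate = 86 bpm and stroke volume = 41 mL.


CO = HR * SV
CO = 86 * 41 / 1000
CO = 3.526 L/min


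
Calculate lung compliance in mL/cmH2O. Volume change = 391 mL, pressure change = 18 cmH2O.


C = dV / dP
C = 391 / 18
C = 21.72 mL/cmH2O


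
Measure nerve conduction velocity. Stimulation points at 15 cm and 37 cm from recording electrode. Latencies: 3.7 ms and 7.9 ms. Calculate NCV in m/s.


Distance = (37 - 15) / 100 = 0.22 m
dt = (7.9 - 3.7) / 1000 = 0.0042 s
NCV = dist / dt = 52.38 m/s


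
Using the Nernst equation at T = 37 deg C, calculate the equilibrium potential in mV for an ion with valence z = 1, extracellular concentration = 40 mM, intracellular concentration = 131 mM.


E = (RT/(zF)) * ln(C_out/C_in)
T = 37 + 273.15 = 310.15 K
E = (8.314 * 310.15 / (1 * 96485)) * ln(40/131)
E = -31.7 mV


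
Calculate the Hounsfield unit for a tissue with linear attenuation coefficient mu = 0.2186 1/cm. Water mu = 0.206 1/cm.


HU = ((mu_tissue - mu_water) / mu_water) * 1000
HU = ((0.2186 - 0.206) / 0.206) * 1000
HU = 61.17


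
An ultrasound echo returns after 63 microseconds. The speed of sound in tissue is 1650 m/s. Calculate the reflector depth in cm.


depth = c * t / 2
t = 63 us = 6.3000e-05 s
depth = 1650 * 6.3000e-05 / 2
depth = 0.051975 m = 5.1975 cm


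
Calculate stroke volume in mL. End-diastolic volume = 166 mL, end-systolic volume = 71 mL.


SV = EDV - ESV
SV = 166 - 71
SV = 95 mL


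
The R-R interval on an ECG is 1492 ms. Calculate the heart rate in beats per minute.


HR = 60 / RR_interval(s)
RR = 1492 ms = 1.492 s
HR = 60 / 1.492 = 40.21 bpm


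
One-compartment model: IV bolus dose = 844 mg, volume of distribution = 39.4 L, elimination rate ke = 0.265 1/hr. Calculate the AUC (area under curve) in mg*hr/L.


C0 = Dose/Vd = 844/39.4 = 21.4213 mg/L
AUC = C0/ke = 21.4213/0.265
AUC = 80.84 mg*hr/L


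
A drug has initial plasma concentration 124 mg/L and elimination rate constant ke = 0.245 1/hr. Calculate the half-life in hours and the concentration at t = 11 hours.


t_half = ln(2) / ke = 0.693147 / 0.245 = 2.829 hr
C(t) = C0 * exp(-ke*t) = 124 * exp(-0.245*11)
C(11) = 8.375 mg/L


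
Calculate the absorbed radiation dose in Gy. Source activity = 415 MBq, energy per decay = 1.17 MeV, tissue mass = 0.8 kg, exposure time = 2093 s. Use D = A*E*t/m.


A = 415 MBq = 4.1500e+08 Bq
E = 1.17 MeV = 1.87434e-13 J
D = A*E*t/m = 4.1500e+08*1.87434e-13*2093/0.8
D = 0.2035 Gy


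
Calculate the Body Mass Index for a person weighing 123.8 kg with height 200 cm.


BMI = weight / height^2
height = 200 cm = 2 m
BMI = 123.8 / 2^2
BMI = 30.95 kg/m^2


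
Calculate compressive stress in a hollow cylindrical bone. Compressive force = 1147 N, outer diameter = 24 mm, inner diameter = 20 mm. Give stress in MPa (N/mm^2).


A = pi*(r_o^2 - r_i^2)
r_o = 12 mm, r_i = 10 mm
A = 138.23 mm^2
sigma = F/A = 1147 / 138.23
sigma = 8.298 MPa


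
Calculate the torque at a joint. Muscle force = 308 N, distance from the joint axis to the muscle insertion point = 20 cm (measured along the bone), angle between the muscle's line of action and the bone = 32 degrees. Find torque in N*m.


Torque = F * d * sin(theta)   (moment arm = d*sin(theta))
d = 20 cm = 0.2 m
Torque = 308 * 0.2 * sin(32)
Torque = 32.64 N*m


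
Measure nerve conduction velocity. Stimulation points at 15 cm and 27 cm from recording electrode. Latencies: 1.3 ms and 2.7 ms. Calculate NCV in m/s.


Distance = (27 - 15) / 100 = 0.12 m
dt = (2.7 - 1.3) / 1000 = 0.0014 s
NCV = dist / dt = 85.71 m/s


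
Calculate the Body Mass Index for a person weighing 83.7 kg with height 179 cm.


BMI = weight / height^2
height = 179 cm = 1.79 m
BMI = 83.7 / 1.79^2
BMI = 26.12 kg/m^2


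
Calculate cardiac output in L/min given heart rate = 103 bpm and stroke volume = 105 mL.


CO = HR * SV
CO = 103 * 105 / 1000
CO = 10.81 L/min


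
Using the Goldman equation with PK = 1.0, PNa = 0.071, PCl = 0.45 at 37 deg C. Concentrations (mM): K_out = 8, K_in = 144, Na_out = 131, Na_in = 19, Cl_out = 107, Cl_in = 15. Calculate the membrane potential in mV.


Vm = (RT/F)*ln((PK*Ko + PNa*Nao + PCl*Cli)/(PK*Ki + PNa*Nai + PCl*Clo))
Numer = 24.051, Denom = 193.499
Vm = -55.72 mV


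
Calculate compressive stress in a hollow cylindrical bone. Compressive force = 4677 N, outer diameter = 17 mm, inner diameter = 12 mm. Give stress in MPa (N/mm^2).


A = pi*(r_o^2 - r_i^2)
r_o = 8.5 mm, r_i = 6 mm
A = 113.883 mm^2
sigma = F/A = 4677 / 113.883
sigma = 41.07 MPa


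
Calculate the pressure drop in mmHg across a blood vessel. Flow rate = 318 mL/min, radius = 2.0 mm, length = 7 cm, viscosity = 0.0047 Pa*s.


dP = 8*mu*L*Q / (pi*r^4)
Q = 318 mL/min = 5.3e-06 m^3/s
dP = 277.518 Pa = 277.518 / 133.322 mmHg = 2.082 mmHg


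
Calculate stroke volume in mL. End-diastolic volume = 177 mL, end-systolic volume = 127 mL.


SV = EDV - ESV
SV = 177 - 127
SV = 50 mL


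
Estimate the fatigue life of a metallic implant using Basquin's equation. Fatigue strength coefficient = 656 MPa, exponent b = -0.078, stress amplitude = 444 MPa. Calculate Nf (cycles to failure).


sigma_a = sigma_f' * (2Nf)^b
2Nf = (sigma_a/sigma_f')^(1/b)
2Nf = (444/656)^(1/-0.078)
2Nf = 149.05429
Nf = 74.53


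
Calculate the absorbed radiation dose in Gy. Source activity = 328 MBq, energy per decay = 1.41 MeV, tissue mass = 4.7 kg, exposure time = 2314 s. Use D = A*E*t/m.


A = 328 MBq = 3.2800e+08 Bq
E = 1.41 MeV = 2.25882e-13 J
D = A*E*t/m = 3.2800e+08*2.25882e-13*2314/4.7
D = 0.03648 Gy


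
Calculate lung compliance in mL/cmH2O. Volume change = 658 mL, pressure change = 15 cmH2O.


C = dV / dP
C = 658 / 15
C = 43.87 mL/cmH2O


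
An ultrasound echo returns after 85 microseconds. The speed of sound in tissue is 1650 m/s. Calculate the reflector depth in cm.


depth = c * t / 2
t = 85 us = 8.5000e-05 s
depth = 1650 * 8.5000e-05 / 2
depth = 0.070125 m = 7.0125 cm


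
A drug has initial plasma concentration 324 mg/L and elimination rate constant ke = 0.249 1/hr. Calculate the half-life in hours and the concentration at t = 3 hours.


t_half = ln(2) / ke = 0.693147 / 0.249 = 2.784 hr
C(t) = C0 * exp(-ke*t) = 324 * exp(-0.249*3)
C(3) = 153.5 mg/L


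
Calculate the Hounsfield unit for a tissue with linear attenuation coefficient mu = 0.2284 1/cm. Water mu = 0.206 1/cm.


HU = ((mu_tissue - mu_water) / mu_water) * 1000
HU = ((0.2284 - 0.206) / 0.206) * 1000
HU = 108.7


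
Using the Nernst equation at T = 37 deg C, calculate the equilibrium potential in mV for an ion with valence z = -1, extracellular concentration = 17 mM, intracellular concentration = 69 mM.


E = (RT/(zF)) * ln(C_out/C_in)
T = 37 + 273.15 = 310.15 K
E = (8.314 * 310.15 / (-1 * 96485)) * ln(17/69)
E = 37.44 mV


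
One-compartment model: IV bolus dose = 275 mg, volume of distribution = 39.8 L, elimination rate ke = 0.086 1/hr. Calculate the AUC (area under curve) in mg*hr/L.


C0 = Dose/Vd = 275/39.8 = 6.90955 mg/L
AUC = C0/ke = 6.90955/0.086
AUC = 80.34 mg*hr/L


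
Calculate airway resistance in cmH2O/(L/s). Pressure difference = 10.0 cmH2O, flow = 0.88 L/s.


R = dP / flow
R = 10.0 / 0.88
R = 11.36 cmH2O/(L/s)


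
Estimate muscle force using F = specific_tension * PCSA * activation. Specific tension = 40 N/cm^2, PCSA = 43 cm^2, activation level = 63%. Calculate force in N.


F = sigma * PCSA * activation
F = 40 * 43 * 0.63
F = 1084 N


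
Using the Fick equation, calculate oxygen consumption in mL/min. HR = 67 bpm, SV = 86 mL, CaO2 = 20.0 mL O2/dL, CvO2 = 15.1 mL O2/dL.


CO = HR*SV = 67*86/1000 = 5.762 L/min
a-v O2 diff = 20.0 - 15.1 = 4.9 mL/dL
VO2 = CO * (CaO2-CvO2) * 10 dL/L
VO2 = 5.762 * 4.9 * 10
VO2 = 282.3 mL/min


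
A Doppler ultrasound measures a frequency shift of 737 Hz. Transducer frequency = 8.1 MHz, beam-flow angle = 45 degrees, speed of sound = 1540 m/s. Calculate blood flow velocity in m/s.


v = fd * c / (2 * f0 * cos(theta))
v = 737 * 1540 / (2 * 8.1000e+06 * cos(45))
v = 0.09908 m/s


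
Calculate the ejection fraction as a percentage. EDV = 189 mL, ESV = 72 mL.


SV = EDV - ESV = 189 - 72 = 117 mL
EF = SV/EDV * 100 = 117/189 * 100
EF = 61.9%


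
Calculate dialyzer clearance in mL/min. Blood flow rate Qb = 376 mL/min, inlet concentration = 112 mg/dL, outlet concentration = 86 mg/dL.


K = Qb * (Cb_in - Cb_out) / Cb_in
K = 376 * (112 - 86) / 112
K = 87.29 mL/min


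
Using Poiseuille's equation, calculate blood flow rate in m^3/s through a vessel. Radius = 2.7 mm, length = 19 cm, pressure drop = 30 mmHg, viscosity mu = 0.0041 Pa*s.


Q = pi*r^4*dP / (8*mu*L)
r = 0.0027 m, L = 0.19 m
dP = 30 mmHg = 3999.66 Pa
Q = 1.0715e-04 m^3/s


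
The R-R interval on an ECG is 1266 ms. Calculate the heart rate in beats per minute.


HR = 60 / RR_interval(s)
RR = 1266 ms = 1.266 s
HR = 60 / 1.266 = 47.39 bpm


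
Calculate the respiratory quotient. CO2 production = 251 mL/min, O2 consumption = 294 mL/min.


RQ = VCO2 / VO2
RQ = 251 / 294
RQ = 0.8537


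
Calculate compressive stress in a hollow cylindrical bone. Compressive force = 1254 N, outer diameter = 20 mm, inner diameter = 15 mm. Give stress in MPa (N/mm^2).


A = pi*(r_o^2 - r_i^2)
r_o = 10 mm, r_i = 7.5 mm
A = 137.445 mm^2
sigma = F/A = 1254 / 137.445
sigma = 9.124 MPa


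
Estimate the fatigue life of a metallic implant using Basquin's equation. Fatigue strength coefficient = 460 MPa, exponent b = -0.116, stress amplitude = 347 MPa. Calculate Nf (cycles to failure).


sigma_a = sigma_f' * (2Nf)^b
2Nf = (sigma_a/sigma_f')^(1/b)
2Nf = (347/460)^(1/-0.116)
2Nf = 11.361008
Nf = 5.681


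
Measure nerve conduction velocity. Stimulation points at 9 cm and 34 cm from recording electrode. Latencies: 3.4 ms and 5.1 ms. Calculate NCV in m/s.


Distance = (34 - 9) / 100 = 0.25 m
dt = (5.1 - 3.4) / 1000 = 0.0017 s
NCV = dist / dt = 147.1 m/s


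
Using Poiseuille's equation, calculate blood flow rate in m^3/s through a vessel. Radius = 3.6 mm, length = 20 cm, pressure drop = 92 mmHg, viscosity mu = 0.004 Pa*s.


Q = pi*r^4*dP / (8*mu*L)
r = 0.0036 m, L = 0.2 m
dP = 92 mmHg = 12265.624 Pa
Q = 0.001011 m^3/s


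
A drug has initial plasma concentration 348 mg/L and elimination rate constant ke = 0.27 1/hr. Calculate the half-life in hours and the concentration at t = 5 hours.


t_half = ln(2) / ke = 0.693147 / 0.27 = 2.567 hr
C(t) = C0 * exp(-ke*t) = 348 * exp(-0.27*5)
C(5) = 90.22 mg/L


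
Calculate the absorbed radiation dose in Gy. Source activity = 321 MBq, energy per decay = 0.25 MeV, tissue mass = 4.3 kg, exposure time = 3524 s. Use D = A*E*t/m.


A = 321 MBq = 3.2100e+08 Bq
E = 0.25 MeV = 4.005e-14 J
D = A*E*t/m = 3.2100e+08*4.005e-14*3524/4.3
D = 0.01054 Gy


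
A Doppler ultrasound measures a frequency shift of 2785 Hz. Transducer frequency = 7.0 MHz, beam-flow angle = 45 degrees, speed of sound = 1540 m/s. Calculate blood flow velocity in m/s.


v = fd * c / (2 * f0 * cos(theta))
v = 2785 * 1540 / (2 * 7.0000e+06 * cos(45))
v = 0.4332 m/s


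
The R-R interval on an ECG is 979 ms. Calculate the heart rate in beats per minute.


HR = 60 / RR_interval(s)
RR = 979 ms = 0.979 s
HR = 60 / 0.979 = 61.29 bpm


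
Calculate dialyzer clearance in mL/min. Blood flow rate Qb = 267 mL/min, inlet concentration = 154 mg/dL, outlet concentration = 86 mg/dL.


K = Qb * (Cb_in - Cb_out) / Cb_in
K = 267 * (154 - 86) / 154
K = 117.9 mL/min


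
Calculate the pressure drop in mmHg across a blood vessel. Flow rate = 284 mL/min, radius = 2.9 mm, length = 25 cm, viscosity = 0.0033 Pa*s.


dP = 8*mu*L*Q / (pi*r^4)
Q = 284 mL/min = 4.73333e-06 m^3/s
dP = 140.595 Pa = 140.595 / 133.322 mmHg = 1.055 mmHg


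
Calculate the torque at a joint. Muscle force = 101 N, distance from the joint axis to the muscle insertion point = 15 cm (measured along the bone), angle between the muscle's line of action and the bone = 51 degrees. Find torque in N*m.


Torque = F * d * sin(theta)   (moment arm = d*sin(theta))
d = 15 cm = 0.15 m
Torque = 101 * 0.15 * sin(51)
Torque = 11.77 N*m


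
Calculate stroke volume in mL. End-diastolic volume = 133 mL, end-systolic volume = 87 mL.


SV = EDV - ESV
SV = 133 - 87
SV = 46 mL


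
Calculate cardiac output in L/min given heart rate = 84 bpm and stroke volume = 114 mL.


CO = HR * SV
CO = 84 * 114 / 1000
CO = 9.576 L/min


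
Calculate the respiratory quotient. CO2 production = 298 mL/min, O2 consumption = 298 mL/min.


RQ = VCO2 / VO2
RQ = 298 / 298
RQ = 1


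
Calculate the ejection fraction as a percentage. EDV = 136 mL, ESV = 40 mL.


SV = EDV - ESV = 136 - 40 = 96 mL
EF = SV/EDV * 100 = 96/136 * 100
EF = 70.59%


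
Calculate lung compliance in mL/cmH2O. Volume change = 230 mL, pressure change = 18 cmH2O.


C = dV / dP
C = 230 / 18
C = 12.78 mL/cmH2O


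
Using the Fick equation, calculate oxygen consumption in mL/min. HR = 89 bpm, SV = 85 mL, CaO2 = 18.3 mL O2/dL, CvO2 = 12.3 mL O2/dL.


CO = HR*SV = 89*85/1000 = 7.565 L/min
a-v O2 diff = 18.3 - 12.3 = 6 mL/dL
VO2 = CO * (CaO2-CvO2) * 10 dL/L
VO2 = 7.565 * 6 * 10
VO2 = 453.9 mL/min


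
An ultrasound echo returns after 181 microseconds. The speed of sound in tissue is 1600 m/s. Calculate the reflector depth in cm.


depth = c * t / 2
t = 181 us = 1.8100e-04 s
depth = 1600 * 1.8100e-04 / 2
depth = 0.1448 m = 14.48 cm


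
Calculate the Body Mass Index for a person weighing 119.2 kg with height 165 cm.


BMI = weight / height^2
height = 165 cm = 1.65 m
BMI = 119.2 / 1.65^2
BMI = 43.78 kg/m^2


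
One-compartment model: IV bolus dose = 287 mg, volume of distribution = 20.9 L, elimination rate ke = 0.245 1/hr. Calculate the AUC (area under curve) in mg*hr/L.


C0 = Dose/Vd = 287/20.9 = 13.7321 mg/L
AUC = C0/ke = 13.7321/0.245
AUC = 56.05 mg*hr/L


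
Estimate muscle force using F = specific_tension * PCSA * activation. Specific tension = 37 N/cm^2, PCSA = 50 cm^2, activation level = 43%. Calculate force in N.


F = sigma * PCSA * activation
F = 37 * 50 * 0.43
F = 795.5 N


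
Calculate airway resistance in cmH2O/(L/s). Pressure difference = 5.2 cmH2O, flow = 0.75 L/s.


R = dP / flow
R = 5.2 / 0.75
R = 6.933 cmH2O/(L/s)


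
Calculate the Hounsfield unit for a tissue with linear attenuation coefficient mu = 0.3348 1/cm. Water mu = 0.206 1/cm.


HU = ((mu_tissue - mu_water) / mu_water) * 1000
HU = ((0.3348 - 0.206) / 0.206) * 1000
HU = 625.2


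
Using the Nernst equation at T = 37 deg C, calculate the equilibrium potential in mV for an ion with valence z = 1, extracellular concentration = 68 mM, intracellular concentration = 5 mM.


E = (RT/(zF)) * ln(C_out/C_in)
T = 37 + 273.15 = 310.15 K
E = (8.314 * 310.15 / (1 * 96485)) * ln(68/5)
E = 69.75 mV


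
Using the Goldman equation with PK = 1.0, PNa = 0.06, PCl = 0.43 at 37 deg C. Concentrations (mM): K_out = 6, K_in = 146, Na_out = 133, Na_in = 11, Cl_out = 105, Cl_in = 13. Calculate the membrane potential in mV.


Vm = (RT/F)*ln((PK*Ko + PNa*Nao + PCl*Cli)/(PK*Ki + PNa*Nai + PCl*Clo))
Numer = 19.57, Denom = 191.81
Vm = -61 mV


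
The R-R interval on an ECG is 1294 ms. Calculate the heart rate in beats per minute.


HR = 60 / RR_interval(s)
RR = 1294 ms = 1.294 s
HR = 60 / 1.294 = 46.37 bpm


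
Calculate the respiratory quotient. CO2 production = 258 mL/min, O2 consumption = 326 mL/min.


RQ = VCO2 / VO2
RQ = 258 / 326
RQ = 0.7914


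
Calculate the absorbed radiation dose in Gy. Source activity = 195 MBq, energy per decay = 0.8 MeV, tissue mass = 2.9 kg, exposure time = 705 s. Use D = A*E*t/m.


A = 195 MBq = 1.9500e+08 Bq
E = 0.8 MeV = 1.2816e-13 J
D = A*E*t/m = 1.9500e+08*1.2816e-13*705/2.9
D = 0.006075 Gy


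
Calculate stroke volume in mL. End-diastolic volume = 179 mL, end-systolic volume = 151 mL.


SV = EDV - ESV
SV = 179 - 151
SV = 28 mL


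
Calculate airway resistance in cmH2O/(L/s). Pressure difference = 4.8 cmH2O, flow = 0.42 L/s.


R = dP / flow
R = 4.8 / 0.42
R = 11.43 cmH2O/(L/s)


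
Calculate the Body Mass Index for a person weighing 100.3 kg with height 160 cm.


BMI = weight / height^2
height = 160 cm = 1.6 m
BMI = 100.3 / 1.6^2
BMI = 39.18 kg/m^2


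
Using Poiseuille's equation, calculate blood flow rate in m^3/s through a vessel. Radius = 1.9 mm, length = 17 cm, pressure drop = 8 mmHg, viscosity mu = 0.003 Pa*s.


Q = pi*r^4*dP / (8*mu*L)
r = 0.0019 m, L = 0.17 m
dP = 8 mmHg = 1066.576 Pa
Q = 1.0703e-05 m^3/s


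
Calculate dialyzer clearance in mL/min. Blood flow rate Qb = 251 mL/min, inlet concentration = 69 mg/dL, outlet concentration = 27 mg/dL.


K = Qb * (Cb_in - Cb_out) / Cb_in
K = 251 * (69 - 27) / 69
K = 152.8 mL/min


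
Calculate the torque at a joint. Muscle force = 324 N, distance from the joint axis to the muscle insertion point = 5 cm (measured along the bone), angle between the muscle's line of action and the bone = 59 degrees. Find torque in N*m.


Torque = F * d * sin(theta)   (moment arm = d*sin(theta))
d = 5 cm = 0.05 m
Torque = 324 * 0.05 * sin(59)
Torque = 13.89 N*m


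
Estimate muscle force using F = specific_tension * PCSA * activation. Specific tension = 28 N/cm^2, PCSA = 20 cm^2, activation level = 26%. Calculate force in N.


F = sigma * PCSA * activation
F = 28 * 20 * 0.26
F = 145.6 N


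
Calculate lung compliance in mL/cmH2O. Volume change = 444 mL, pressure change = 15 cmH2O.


C = dV / dP
C = 444 / 15
C = 29.6 mL/cmH2O


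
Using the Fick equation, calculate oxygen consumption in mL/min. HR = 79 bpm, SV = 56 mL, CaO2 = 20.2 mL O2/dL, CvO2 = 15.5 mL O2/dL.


CO = HR*SV = 79*56/1000 = 4.424 L/min
a-v O2 diff = 20.2 - 15.5 = 4.7 mL/dL
VO2 = CO * (CaO2-CvO2) * 10 dL/L
VO2 = 4.424 * 4.7 * 10
VO2 = 207.9 mL/min


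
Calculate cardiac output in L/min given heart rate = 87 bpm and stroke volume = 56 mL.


CO = HR * SV
CO = 87 * 56 / 1000
CO = 4.872 L/min


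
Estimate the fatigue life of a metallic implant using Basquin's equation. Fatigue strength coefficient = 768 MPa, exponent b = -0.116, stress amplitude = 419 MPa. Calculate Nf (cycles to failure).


sigma_a = sigma_f' * (2Nf)^b
2Nf = (sigma_a/sigma_f')^(1/b)
2Nf = (419/768)^(1/-0.116)
2Nf = 185.57109
Nf = 92.79


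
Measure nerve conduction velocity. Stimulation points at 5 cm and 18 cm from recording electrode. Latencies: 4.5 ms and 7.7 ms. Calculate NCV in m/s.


Distance = (18 - 5) / 100 = 0.13 m
dt = (7.7 - 4.5) / 1000 = 0.0032 s
NCV = dist / dt = 40.62 m/s


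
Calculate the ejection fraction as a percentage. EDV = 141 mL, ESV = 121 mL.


SV = EDV - ESV = 141 - 121 = 20 mL
EF = SV/EDV * 100 = 20/141 * 100
EF = 14.18%


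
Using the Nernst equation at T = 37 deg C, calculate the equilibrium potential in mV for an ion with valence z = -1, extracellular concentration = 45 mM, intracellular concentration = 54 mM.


E = (RT/(zF)) * ln(C_out/C_in)
T = 37 + 273.15 = 310.15 K
E = (8.314 * 310.15 / (-1 * 96485)) * ln(45/54)
E = 4.873 mV


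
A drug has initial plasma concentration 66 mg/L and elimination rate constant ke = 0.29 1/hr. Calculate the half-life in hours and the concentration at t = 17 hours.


t_half = ln(2) / ke = 0.693147 / 0.29 = 2.39 hr
C(t) = C0 * exp(-ke*t) = 66 * exp(-0.29*17)
C(17) = 0.4769 mg/L


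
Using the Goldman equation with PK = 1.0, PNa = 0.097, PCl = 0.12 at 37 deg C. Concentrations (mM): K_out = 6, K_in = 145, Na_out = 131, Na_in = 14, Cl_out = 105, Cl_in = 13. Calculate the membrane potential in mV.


Vm = (RT/F)*ln((PK*Ko + PNa*Nao + PCl*Cli)/(PK*Ki + PNa*Nai + PCl*Clo))
Numer = 20.267, Denom = 158.958
Vm = -55.04 mV


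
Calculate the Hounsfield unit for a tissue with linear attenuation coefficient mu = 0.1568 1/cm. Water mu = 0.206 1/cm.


HU = ((mu_tissue - mu_water) / mu_water) * 1000
HU = ((0.1568 - 0.206) / 0.206) * 1000
HU = -238.8


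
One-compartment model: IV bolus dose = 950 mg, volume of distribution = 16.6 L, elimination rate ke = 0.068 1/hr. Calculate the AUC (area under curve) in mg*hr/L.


C0 = Dose/Vd = 950/16.6 = 57.2289 mg/L
AUC = C0/ke = 57.2289/0.068
AUC = 841.6 mg*hr/L


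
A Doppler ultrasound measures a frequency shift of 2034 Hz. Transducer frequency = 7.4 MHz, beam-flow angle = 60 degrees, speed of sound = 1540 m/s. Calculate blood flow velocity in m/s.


v = fd * c / (2 * f0 * cos(theta))
v = 2034 * 1540 / (2 * 7.4000e+06 * cos(60))
v = 0.4233 m/s


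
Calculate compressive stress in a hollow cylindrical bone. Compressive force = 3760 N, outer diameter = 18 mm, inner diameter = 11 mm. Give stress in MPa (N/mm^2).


A = pi*(r_o^2 - r_i^2)
r_o = 9 mm, r_i = 5.5 mm
A = 159.436 mm^2
sigma = F/A = 3760 / 159.436
sigma = 23.58 MPa


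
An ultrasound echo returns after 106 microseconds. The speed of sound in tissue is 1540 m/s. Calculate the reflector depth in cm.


depth = c * t / 2
t = 106 us = 1.0600e-04 s
depth = 1540 * 1.0600e-04 / 2
depth = 0.08162 m = 8.162 cm


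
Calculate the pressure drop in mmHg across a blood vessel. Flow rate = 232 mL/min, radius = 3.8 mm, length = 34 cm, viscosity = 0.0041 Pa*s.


dP = 8*mu*L*Q / (pi*r^4)
Q = 232 mL/min = 3.86667e-06 m^3/s
dP = 65.8272 Pa = 65.8272 / 133.322 mmHg = 0.4937 mmHg


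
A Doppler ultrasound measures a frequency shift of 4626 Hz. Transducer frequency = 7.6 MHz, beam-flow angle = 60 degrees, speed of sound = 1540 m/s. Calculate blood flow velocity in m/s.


v = fd * c / (2 * f0 * cos(theta))
v = 4626 * 1540 / (2 * 7.6000e+06 * cos(60))
v = 0.9374 m/s


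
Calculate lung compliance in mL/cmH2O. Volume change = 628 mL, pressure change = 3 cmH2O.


C = dV / dP
C = 628 / 3
C = 209.3 mL/cmH2O


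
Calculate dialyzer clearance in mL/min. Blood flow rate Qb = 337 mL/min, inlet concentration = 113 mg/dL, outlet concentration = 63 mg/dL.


K = Qb * (Cb_in - Cb_out) / Cb_in
K = 337 * (113 - 63) / 113
K = 149.1 mL/min


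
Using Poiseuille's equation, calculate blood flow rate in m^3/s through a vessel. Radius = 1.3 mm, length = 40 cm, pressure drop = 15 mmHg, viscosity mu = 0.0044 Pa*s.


Q = pi*r^4*dP / (8*mu*L)
r = 0.0013 m, L = 0.4 m
dP = 15 mmHg = 1999.83 Pa
Q = 1.2744e-06 m^3/s


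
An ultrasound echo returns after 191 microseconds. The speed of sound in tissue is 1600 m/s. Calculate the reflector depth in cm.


depth = c * t / 2
t = 191 us = 1.9100e-04 s
depth = 1600 * 1.9100e-04 / 2
depth = 0.1528 m = 15.28 cm


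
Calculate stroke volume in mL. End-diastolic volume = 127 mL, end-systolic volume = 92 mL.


SV = EDV - ESV
SV = 127 - 92
SV = 35 mL


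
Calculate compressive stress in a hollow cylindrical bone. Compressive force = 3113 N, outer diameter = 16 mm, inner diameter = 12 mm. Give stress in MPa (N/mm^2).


A = pi*(r_o^2 - r_i^2)
r_o = 8 mm, r_i = 6 mm
A = 87.9646 mm^2
sigma = F/A = 3113 / 87.9646
sigma = 35.39 MPa


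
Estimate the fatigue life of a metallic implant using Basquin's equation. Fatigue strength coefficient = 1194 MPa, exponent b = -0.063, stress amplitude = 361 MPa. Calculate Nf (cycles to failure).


sigma_a = sigma_f' * (2Nf)^b
2Nf = (sigma_a/sigma_f')^(1/b)
2Nf = (361/1194)^(1/-0.063)
2Nf = 1.7619197e+08
Nf = 8.8096e+07


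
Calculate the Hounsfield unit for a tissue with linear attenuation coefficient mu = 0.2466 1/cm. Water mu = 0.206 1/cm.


HU = ((mu_tissue - mu_water) / mu_water) * 1000
HU = ((0.2466 - 0.206) / 0.206) * 1000
HU = 197.1


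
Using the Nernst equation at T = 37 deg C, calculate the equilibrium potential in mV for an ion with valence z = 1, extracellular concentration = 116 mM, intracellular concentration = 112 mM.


E = (RT/(zF)) * ln(C_out/C_in)
T = 37 + 273.15 = 310.15 K
E = (8.314 * 310.15 / (1 * 96485)) * ln(116/112)
E = 0.9378 mV


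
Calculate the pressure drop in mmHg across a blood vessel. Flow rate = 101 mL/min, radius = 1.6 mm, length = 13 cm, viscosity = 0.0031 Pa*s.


dP = 8*mu*L*Q / (pi*r^4)
Q = 101 mL/min = 1.68333e-06 m^3/s
dP = 263.593 Pa = 263.593 / 133.322 mmHg = 1.977 mmHg


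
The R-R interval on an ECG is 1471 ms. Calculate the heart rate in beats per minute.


HR = 60 / RR_interval(s)
RR = 1471 ms = 1.471 s
HR = 60 / 1.471 = 40.79 bpm


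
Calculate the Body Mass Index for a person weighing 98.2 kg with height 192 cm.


BMI = weight / height^2
height = 192 cm = 1.92 m
BMI = 98.2 / 1.92^2
BMI = 26.64 kg/m^2


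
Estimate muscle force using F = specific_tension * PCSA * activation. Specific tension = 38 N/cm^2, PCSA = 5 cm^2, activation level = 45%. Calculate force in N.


F = sigma * PCSA * activation
F = 38 * 5 * 0.45
F = 85.5 N


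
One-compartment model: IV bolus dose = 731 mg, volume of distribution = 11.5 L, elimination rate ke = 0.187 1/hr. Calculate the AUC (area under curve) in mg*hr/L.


C0 = Dose/Vd = 731/11.5 = 63.5652 mg/L
AUC = C0/ke = 63.5652/0.187
AUC = 339.9 mg*hr/L


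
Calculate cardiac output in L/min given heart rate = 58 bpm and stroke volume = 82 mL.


CO = HR * SV
CO = 58 * 82 / 1000
CO = 4.756 L/min


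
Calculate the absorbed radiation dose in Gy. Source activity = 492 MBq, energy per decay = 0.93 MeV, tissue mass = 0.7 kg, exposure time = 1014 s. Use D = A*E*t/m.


A = 492 MBq = 4.9200e+08 Bq
E = 0.93 MeV = 1.48986e-13 J
D = A*E*t/m = 4.9200e+08*1.48986e-13*1014/0.7
D = 0.1062 Gy


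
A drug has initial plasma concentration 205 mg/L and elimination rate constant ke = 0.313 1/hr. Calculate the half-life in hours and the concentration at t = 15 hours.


t_half = ln(2) / ke = 0.693147 / 0.313 = 2.215 hr
C(t) = C0 * exp(-ke*t) = 205 * exp(-0.313*15)
C(15) = 1.874 mg/L


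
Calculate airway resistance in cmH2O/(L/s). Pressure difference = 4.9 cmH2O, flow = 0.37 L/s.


R = dP / flow
R = 4.9 / 0.37
R = 13.24 cmH2O/(L/s)


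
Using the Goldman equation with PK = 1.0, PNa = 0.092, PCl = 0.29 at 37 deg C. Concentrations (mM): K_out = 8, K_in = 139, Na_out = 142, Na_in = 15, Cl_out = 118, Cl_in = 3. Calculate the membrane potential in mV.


Vm = (RT/F)*ln((PK*Ko + PNa*Nao + PCl*Cli)/(PK*Ki + PNa*Nai + PCl*Clo))
Numer = 21.934, Denom = 174.6
Vm = -55.44 mV


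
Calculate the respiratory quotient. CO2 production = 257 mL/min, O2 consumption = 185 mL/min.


RQ = VCO2 / VO2
RQ = 257 / 185
RQ = 1.389


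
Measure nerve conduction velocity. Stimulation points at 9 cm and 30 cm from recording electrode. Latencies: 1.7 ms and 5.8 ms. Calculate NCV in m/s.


Distance = (30 - 9) / 100 = 0.21 m
dt = (5.8 - 1.7) / 1000 = 0.0041 s
NCV = dist / dt = 51.22 m/s


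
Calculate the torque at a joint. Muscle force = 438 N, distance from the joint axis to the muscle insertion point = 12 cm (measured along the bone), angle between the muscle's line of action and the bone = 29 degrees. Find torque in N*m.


Torque = F * d * sin(theta)   (moment arm = d*sin(theta))
d = 12 cm = 0.12 m
Torque = 438 * 0.12 * sin(29)
Torque = 25.48 N*m


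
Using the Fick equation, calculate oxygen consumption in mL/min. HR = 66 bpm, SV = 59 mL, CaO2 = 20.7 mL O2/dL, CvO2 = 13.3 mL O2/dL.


CO = HR*SV = 66*59/1000 = 3.894 L/min
a-v O2 diff = 20.7 - 13.3 = 7.4 mL/dL
VO2 = CO * (CaO2-CvO2) * 10 dL/L
VO2 = 3.894 * 7.4 * 10
VO2 = 288.2 mL/min


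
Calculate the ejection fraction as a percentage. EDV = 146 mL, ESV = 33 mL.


SV = EDV - ESV = 146 - 33 = 113 mL
EF = SV/EDV * 100 = 113/146 * 100
EF = 77.4%


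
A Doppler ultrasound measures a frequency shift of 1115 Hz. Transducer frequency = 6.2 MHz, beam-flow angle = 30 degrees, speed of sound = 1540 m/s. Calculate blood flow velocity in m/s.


v = fd * c / (2 * f0 * cos(theta))
v = 1115 * 1540 / (2 * 6.2000e+06 * cos(30))
v = 0.1599 m/s


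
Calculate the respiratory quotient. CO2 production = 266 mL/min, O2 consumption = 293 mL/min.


RQ = VCO2 / VO2
RQ = 266 / 293
RQ = 0.9078


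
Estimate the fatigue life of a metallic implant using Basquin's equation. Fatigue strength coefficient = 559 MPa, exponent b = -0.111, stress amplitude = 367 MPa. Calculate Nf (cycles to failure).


sigma_a = sigma_f' * (2Nf)^b
2Nf = (sigma_a/sigma_f')^(1/b)
2Nf = (367/559)^(1/-0.111)
2Nf = 44.295341
Nf = 22.15


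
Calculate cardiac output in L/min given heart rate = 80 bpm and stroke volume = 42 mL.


CO = HR * SV
CO = 80 * 42 / 1000
CO = 3.36 L/min


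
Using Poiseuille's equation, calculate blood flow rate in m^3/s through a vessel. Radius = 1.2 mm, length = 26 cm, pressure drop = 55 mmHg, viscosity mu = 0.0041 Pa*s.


Q = pi*r^4*dP / (8*mu*L)
r = 0.0012 m, L = 0.26 m
dP = 55 mmHg = 7332.71 Pa
Q = 5.6013e-06 m^3/s


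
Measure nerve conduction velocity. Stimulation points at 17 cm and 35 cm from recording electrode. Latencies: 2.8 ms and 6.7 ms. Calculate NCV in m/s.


Distance = (35 - 17) / 100 = 0.18 m
dt = (6.7 - 2.8) / 1000 = 0.0039 s
NCV = dist / dt = 46.15 m/s


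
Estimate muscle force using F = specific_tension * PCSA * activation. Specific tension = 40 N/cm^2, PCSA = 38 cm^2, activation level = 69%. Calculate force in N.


F = sigma * PCSA * activation
F = 40 * 38 * 0.69
F = 1049 N


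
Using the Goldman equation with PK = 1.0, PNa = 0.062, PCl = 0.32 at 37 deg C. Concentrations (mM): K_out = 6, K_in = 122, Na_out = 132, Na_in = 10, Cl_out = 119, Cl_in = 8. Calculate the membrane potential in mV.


Vm = (RT/F)*ln((PK*Ko + PNa*Nao + PCl*Cli)/(PK*Ki + PNa*Nai + PCl*Clo))
Numer = 16.744, Denom = 160.7
Vm = -60.44 mV


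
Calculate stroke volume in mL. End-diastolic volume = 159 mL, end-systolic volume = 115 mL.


SV = EDV - ESV
SV = 159 - 115
SV = 44 mL


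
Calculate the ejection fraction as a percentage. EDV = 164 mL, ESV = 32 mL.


SV = EDV - ESV = 164 - 32 = 132 mL
EF = SV/EDV * 100 = 132/164 * 100
EF = 80.49%


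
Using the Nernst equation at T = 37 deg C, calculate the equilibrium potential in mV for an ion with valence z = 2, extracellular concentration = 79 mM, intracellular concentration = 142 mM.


E = (RT/(zF)) * ln(C_out/C_in)
T = 37 + 273.15 = 310.15 K
E = (8.314 * 310.15 / (2 * 96485)) * ln(79/142)
E = -7.836 mV


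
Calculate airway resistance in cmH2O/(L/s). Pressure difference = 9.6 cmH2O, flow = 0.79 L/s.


R = dP / flow
R = 9.6 / 0.79
R = 12.15 cmH2O/(L/s)


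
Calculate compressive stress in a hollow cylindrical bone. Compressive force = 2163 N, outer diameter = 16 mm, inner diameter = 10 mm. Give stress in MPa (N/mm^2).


A = pi*(r_o^2 - r_i^2)
r_o = 8 mm, r_i = 5 mm
A = 122.522 mm^2
sigma = F/A = 2163 / 122.522
sigma = 17.65 MPa


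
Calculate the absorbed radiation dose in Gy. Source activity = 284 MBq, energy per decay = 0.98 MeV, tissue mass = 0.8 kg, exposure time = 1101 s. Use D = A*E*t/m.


A = 284 MBq = 2.8400e+08 Bq
E = 0.98 MeV = 1.56996e-13 J
D = A*E*t/m = 2.8400e+08*1.56996e-13*1101/0.8
D = 0.06136 Gy


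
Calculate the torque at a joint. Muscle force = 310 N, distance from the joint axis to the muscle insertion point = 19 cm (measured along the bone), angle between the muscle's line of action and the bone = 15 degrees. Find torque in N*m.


Torque = F * d * sin(theta)   (moment arm = d*sin(theta))
d = 19 cm = 0.19 m
Torque = 310 * 0.19 * sin(15)
Torque = 15.24 N*m


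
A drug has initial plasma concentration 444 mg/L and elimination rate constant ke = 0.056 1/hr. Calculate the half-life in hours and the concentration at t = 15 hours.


t_half = ln(2) / ke = 0.693147 / 0.056 = 12.38 hr
C(t) = C0 * exp(-ke*t) = 444 * exp(-0.056*15)
C(15) = 191.7 mg/L


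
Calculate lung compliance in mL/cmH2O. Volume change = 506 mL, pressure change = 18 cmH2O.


C = dV / dP
C = 506 / 18
C = 28.11 mL/cmH2O


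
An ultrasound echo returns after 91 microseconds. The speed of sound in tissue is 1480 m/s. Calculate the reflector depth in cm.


depth = c * t / 2
t = 91 us = 9.1000e-05 s
depth = 1480 * 9.1000e-05 / 2
depth = 0.06734 m = 6.734 cm


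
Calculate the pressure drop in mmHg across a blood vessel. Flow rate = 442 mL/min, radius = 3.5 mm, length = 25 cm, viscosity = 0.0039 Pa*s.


dP = 8*mu*L*Q / (pi*r^4)
Q = 442 mL/min = 7.36667e-06 m^3/s
dP = 121.883 Pa = 121.883 / 133.322 mmHg = 0.9142 mmHg


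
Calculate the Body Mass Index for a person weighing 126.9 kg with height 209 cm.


BMI = weight / height^2
height = 209 cm = 2.09 m
BMI = 126.9 / 2.09^2
BMI = 29.05 kg/m^2
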